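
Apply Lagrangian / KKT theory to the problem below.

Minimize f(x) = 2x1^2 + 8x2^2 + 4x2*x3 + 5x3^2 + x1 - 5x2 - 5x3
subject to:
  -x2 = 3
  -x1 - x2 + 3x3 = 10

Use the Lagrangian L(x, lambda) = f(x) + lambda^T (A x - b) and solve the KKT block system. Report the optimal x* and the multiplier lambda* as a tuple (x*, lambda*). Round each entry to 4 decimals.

Form the Lagrangian:
  L(x, lambda) = (1/2) x^T Q x + c^T x + lambda^T (A x - b)
Stationarity (grad_x L = 0): Q x + c + A^T lambda = 0.
Primal feasibility: A x = b.

This gives the KKT block system:
  [ Q   A^T ] [ x     ]   [-c ]
  [ A    0  ] [ lambda ] = [ b ]

Solving the linear system:
  x*      = (-0.6087, -3, 2.1304)
  lambda* = (-43.0435, -1.4348)
  f(x*)   = 73.6087

x* = (-0.6087, -3, 2.1304), lambda* = (-43.0435, -1.4348)


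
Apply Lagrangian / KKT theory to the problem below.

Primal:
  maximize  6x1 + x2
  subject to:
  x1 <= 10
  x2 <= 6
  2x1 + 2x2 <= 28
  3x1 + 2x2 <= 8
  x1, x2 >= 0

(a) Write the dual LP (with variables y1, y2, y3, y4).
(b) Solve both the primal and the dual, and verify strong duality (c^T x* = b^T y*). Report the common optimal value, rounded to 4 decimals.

The standard primal-dual pair for 'max c^T x s.t. A x <= b, x >= 0' is:
  Dual:  min b^T y  s.t.  A^T y >= c,  y >= 0.

So the dual LP is:
  minimize  10y1 + 6y2 + 28y3 + 8y4
  subject to:
    y1 + 2y3 + 3y4 >= 6
    y2 + 2y3 + 2y4 >= 1
    y1, y2, y3, y4 >= 0

Solving the primal: x* = (2.6667, 0).
  primal value c^T x* = 16.
Solving the dual: y* = (0, 0, 0, 2).
  dual value b^T y* = 16.
Strong duality: c^T x* = b^T y*. Confirmed.

16


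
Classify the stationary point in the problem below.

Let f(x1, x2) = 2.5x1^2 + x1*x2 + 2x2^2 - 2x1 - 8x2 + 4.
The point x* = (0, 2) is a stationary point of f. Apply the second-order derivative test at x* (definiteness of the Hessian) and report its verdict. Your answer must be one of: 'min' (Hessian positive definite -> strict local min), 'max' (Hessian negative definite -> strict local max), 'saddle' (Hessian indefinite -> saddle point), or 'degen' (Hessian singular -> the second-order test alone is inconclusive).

Compute the Hessian H = grad^2 f:
  H = [[5, 1], [1, 4]]
Verify stationarity: grad f(x*) = H x* + g = (0, 0).
Eigenvalues of H: 3.382, 5.618.
Both eigenvalues > 0, so H is positive definite -> x* is a strict local min.

min


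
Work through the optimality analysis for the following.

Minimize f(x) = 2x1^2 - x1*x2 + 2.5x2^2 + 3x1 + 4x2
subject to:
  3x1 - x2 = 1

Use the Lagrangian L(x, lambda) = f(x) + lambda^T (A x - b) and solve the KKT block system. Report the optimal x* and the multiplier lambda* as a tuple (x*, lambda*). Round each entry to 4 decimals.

Form the Lagrangian:
  L(x, lambda) = (1/2) x^T Q x + c^T x + lambda^T (A x - b)
Stationarity (grad_x L = 0): Q x + c + A^T lambda = 0.
Primal feasibility: A x = b.

This gives the KKT block system:
  [ Q   A^T ] [ x     ]   [-c ]
  [ A    0  ] [ lambda ] = [ b ]

Solving the linear system:
  x*      = (-0.0233, -1.0698)
  lambda* = (-1.3256)
  f(x*)   = -1.5116

x* = (-0.0233, -1.0698), lambda* = (-1.3256)


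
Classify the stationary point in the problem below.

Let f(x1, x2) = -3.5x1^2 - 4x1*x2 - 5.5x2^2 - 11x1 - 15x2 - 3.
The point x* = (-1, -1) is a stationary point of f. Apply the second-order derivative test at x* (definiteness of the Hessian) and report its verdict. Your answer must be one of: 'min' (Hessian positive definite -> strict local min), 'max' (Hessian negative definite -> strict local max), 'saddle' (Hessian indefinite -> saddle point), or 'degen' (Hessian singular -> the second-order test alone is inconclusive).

Compute the Hessian H = grad^2 f:
  H = [[-7, -4], [-4, -11]]
Verify stationarity: grad f(x*) = H x* + g = (0, 0).
Eigenvalues of H: -13.4721, -4.5279.
Both eigenvalues < 0, so H is negative definite -> x* is a strict local max.

max


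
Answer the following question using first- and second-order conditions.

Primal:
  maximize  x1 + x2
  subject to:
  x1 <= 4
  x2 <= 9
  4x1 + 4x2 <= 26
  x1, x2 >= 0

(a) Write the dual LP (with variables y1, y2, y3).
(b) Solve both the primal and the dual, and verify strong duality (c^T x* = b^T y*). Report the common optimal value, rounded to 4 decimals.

The standard primal-dual pair for 'max c^T x s.t. A x <= b, x >= 0' is:
  Dual:  min b^T y  s.t.  A^T y >= c,  y >= 0.

So the dual LP is:
  minimize  4y1 + 9y2 + 26y3
  subject to:
    y1 + 4y3 >= 1
    y2 + 4y3 >= 1
    y1, y2, y3 >= 0

Solving the primal: x* = (0, 6.5).
  primal value c^T x* = 6.5.
Solving the dual: y* = (0, 0, 0.25).
  dual value b^T y* = 6.5.
Strong duality: c^T x* = b^T y*. Confirmed.

6.5


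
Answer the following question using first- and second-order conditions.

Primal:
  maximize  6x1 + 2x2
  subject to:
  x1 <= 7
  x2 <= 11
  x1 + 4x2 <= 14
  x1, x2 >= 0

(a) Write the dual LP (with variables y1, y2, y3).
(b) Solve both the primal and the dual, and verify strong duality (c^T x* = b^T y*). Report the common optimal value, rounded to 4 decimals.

The standard primal-dual pair for 'max c^T x s.t. A x <= b, x >= 0' is:
  Dual:  min b^T y  s.t.  A^T y >= c,  y >= 0.

So the dual LP is:
  minimize  7y1 + 11y2 + 14y3
  subject to:
    y1 + y3 >= 6
    y2 + 4y3 >= 2
    y1, y2, y3 >= 0

Solving the primal: x* = (7, 1.75).
  primal value c^T x* = 45.5.
Solving the dual: y* = (5.5, 0, 0.5).
  dual value b^T y* = 45.5.
Strong duality: c^T x* = b^T y*. Confirmed.

45.5


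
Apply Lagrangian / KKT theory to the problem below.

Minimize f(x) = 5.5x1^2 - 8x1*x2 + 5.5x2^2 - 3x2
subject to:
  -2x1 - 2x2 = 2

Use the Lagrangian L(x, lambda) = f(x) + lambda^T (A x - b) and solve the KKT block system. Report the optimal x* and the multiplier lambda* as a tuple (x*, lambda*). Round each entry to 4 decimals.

Form the Lagrangian:
  L(x, lambda) = (1/2) x^T Q x + c^T x + lambda^T (A x - b)
Stationarity (grad_x L = 0): Q x + c + A^T lambda = 0.
Primal feasibility: A x = b.

This gives the KKT block system:
  [ Q   A^T ] [ x     ]   [-c ]
  [ A    0  ] [ lambda ] = [ b ]

Solving the linear system:
  x*      = (-0.5789, -0.4211)
  lambda* = (-1.5)
  f(x*)   = 2.1316

x* = (-0.5789, -0.4211), lambda* = (-1.5)


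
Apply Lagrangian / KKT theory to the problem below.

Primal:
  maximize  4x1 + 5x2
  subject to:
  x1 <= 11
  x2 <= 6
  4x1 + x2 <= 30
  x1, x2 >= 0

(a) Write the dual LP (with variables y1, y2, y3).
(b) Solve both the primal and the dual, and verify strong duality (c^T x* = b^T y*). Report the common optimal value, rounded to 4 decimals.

The standard primal-dual pair for 'max c^T x s.t. A x <= b, x >= 0' is:
  Dual:  min b^T y  s.t.  A^T y >= c,  y >= 0.

So the dual LP is:
  minimize  11y1 + 6y2 + 30y3
  subject to:
    y1 + 4y3 >= 4
    y2 + y3 >= 5
    y1, y2, y3 >= 0

Solving the primal: x* = (6, 6).
  primal value c^T x* = 54.
Solving the dual: y* = (0, 4, 1).
  dual value b^T y* = 54.
Strong duality: c^T x* = b^T y*. Confirmed.

54


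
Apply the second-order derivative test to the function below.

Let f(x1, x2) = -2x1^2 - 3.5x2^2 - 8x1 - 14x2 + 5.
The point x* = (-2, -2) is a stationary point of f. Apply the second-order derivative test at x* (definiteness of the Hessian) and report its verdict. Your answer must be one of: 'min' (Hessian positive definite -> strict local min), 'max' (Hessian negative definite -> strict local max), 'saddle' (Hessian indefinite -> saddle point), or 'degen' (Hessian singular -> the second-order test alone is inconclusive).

Compute the Hessian H = grad^2 f:
  H = [[-4, 0], [0, -7]]
Verify stationarity: grad f(x*) = H x* + g = (0, 0).
Eigenvalues of H: -7, -4.
Both eigenvalues < 0, so H is negative definite -> x* is a strict local max.

max


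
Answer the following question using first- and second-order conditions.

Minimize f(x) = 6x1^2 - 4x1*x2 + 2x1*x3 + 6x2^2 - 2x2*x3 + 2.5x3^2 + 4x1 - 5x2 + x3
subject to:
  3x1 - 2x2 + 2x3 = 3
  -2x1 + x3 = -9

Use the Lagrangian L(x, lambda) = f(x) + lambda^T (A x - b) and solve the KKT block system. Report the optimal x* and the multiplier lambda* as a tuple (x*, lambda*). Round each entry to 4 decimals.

Form the Lagrangian:
  L(x, lambda) = (1/2) x^T Q x + c^T x + lambda^T (A x - b)
Stationarity (grad_x L = 0): Q x + c + A^T lambda = 0.
Primal feasibility: A x = b.

This gives the KKT block system:
  [ Q   A^T ] [ x     ]   [-c ]
  [ A    0  ] [ lambda ] = [ b ]

Solving the linear system:
  x*      = (3.1565, 0.5477, -2.687)
  lambda* = (-2.8397, 12.8969)
  f(x*)   = 65.896

x* = (3.1565, 0.5477, -2.687), lambda* = (-2.8397, 12.8969)


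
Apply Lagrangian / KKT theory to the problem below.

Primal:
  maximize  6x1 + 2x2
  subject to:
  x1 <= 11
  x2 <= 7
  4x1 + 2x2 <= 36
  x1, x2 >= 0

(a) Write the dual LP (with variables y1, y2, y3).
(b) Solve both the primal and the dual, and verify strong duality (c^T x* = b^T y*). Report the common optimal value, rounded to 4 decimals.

The standard primal-dual pair for 'max c^T x s.t. A x <= b, x >= 0' is:
  Dual:  min b^T y  s.t.  A^T y >= c,  y >= 0.

So the dual LP is:
  minimize  11y1 + 7y2 + 36y3
  subject to:
    y1 + 4y3 >= 6
    y2 + 2y3 >= 2
    y1, y2, y3 >= 0

Solving the primal: x* = (9, 0).
  primal value c^T x* = 54.
Solving the dual: y* = (0, 0, 1.5).
  dual value b^T y* = 54.
Strong duality: c^T x* = b^T y*. Confirmed.

54


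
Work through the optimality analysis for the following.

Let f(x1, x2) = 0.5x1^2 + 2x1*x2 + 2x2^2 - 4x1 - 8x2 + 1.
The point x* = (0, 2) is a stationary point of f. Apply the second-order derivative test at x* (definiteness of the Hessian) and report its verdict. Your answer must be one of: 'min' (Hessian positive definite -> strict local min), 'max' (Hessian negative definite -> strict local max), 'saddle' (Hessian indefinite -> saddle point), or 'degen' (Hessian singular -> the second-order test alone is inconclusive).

Compute the Hessian H = grad^2 f:
  H = [[1, 2], [2, 4]]
Verify stationarity: grad f(x*) = H x* + g = (0, 0).
Eigenvalues of H: 0, 5.
H has a zero eigenvalue (singular; positive semidefinite but not definite), so H is neither positive definite, negative definite, nor indefinite. The second-order test alone is inconclusive -> degen.
(Indeed, f is constant along the null direction of H through x*, so x* is not a strict local extremum.)

degen


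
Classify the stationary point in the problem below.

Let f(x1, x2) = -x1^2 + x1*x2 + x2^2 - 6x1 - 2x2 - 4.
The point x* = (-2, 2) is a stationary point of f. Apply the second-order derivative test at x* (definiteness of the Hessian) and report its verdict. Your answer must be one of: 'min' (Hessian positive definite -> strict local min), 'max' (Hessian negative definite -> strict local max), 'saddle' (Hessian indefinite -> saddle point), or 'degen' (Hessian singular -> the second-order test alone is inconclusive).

Compute the Hessian H = grad^2 f:
  H = [[-2, 1], [1, 2]]
Verify stationarity: grad f(x*) = H x* + g = (0, 0).
Eigenvalues of H: -2.2361, 2.2361.
Eigenvalues have mixed signs, so H is indefinite -> x* is a saddle point.

saddle


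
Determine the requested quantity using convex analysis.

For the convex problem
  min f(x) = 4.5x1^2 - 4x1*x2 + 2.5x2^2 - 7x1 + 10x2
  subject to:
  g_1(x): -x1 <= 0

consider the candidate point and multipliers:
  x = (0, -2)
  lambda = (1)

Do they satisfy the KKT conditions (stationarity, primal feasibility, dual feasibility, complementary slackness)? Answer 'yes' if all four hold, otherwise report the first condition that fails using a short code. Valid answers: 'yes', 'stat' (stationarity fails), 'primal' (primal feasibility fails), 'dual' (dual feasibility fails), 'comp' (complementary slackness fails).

Gradient of f: grad f(x) = Q x + c = (1, 0)
Constraint values g_i(x) = a_i^T x - b_i:
  g_1((0, -2)) = 0
Stationarity residual: grad f(x) + sum_i lambda_i a_i = (0, 0)
  -> stationarity OK
Primal feasibility (all g_i <= 0): OK
Dual feasibility (all lambda_i >= 0): OK
Complementary slackness (lambda_i * g_i(x) = 0 for all i): OK

Verdict: yes, KKT holds.

yes


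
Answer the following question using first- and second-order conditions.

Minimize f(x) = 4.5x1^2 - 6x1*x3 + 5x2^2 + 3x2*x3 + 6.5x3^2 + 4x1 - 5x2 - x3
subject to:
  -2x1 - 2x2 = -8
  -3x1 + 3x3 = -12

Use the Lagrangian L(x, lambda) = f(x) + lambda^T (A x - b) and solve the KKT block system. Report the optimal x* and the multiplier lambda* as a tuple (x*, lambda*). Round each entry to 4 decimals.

Form the Lagrangian:
  L(x, lambda) = (1/2) x^T Q x + c^T x + lambda^T (A x - b)
Stationarity (grad_x L = 0): Q x + c + A^T lambda = 0.
Primal feasibility: A x = b.

This gives the KKT block system:
  [ Q   A^T ] [ x     ]   [-c ]
  [ A    0  ] [ lambda ] = [ b ]

Solving the linear system:
  x*      = (2.5714, 1.4286, -1.4286)
  lambda* = (2.5, 10.2381)
  f(x*)   = 73.7143

x* = (2.5714, 1.4286, -1.4286), lambda* = (2.5, 10.2381)


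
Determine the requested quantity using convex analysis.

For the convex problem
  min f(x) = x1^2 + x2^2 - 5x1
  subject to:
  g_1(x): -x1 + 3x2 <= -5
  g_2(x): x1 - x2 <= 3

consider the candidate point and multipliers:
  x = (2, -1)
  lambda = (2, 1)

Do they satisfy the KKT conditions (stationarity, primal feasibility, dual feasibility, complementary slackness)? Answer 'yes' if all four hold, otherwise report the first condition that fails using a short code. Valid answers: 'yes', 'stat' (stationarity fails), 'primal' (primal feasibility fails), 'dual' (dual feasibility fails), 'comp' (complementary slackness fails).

Gradient of f: grad f(x) = Q x + c = (-1, -2)
Constraint values g_i(x) = a_i^T x - b_i:
  g_1((2, -1)) = 0
  g_2((2, -1)) = 0
Stationarity residual: grad f(x) + sum_i lambda_i a_i = (-2, 3)
  -> stationarity FAILS
Primal feasibility (all g_i <= 0): OK
Dual feasibility (all lambda_i >= 0): OK
Complementary slackness (lambda_i * g_i(x) = 0 for all i): OK

Verdict: the first failing condition is stationarity -> stat.

stat


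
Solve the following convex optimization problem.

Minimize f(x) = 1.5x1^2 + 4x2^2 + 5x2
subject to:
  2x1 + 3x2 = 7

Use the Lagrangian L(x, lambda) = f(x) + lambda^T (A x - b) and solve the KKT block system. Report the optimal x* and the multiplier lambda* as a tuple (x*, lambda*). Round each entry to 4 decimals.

Form the Lagrangian:
  L(x, lambda) = (1/2) x^T Q x + c^T x + lambda^T (A x - b)
Stationarity (grad_x L = 0): Q x + c + A^T lambda = 0.
Primal feasibility: A x = b.

This gives the KKT block system:
  [ Q   A^T ] [ x     ]   [-c ]
  [ A    0  ] [ lambda ] = [ b ]

Solving the linear system:
  x*      = (2.4068, 0.7288)
  lambda* = (-3.6102)
  f(x*)   = 14.4576

x* = (2.4068, 0.7288), lambda* = (-3.6102)


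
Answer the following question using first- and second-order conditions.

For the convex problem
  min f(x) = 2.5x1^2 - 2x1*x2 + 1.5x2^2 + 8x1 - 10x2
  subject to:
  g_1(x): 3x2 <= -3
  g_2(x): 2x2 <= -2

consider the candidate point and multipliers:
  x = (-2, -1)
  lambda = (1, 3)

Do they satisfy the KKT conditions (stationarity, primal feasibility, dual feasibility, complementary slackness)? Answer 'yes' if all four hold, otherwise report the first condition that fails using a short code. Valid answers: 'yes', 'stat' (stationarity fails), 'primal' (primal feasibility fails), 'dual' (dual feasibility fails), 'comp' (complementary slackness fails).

Gradient of f: grad f(x) = Q x + c = (0, -9)
Constraint values g_i(x) = a_i^T x - b_i:
  g_1((-2, -1)) = 0
  g_2((-2, -1)) = 0
Stationarity residual: grad f(x) + sum_i lambda_i a_i = (0, 0)
  -> stationarity OK
Primal feasibility (all g_i <= 0): OK
Dual feasibility (all lambda_i >= 0): OK
Complementary slackness (lambda_i * g_i(x) = 0 for all i): OK

Verdict: yes, KKT holds.

yes


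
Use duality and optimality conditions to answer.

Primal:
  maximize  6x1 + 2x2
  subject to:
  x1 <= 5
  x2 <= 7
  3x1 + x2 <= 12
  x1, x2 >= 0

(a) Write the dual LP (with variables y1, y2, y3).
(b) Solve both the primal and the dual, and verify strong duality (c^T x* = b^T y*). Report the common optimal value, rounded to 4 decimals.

The standard primal-dual pair for 'max c^T x s.t. A x <= b, x >= 0' is:
  Dual:  min b^T y  s.t.  A^T y >= c,  y >= 0.

So the dual LP is:
  minimize  5y1 + 7y2 + 12y3
  subject to:
    y1 + 3y3 >= 6
    y2 + y3 >= 2
    y1, y2, y3 >= 0

Solving the primal: x* = (4, 0).
  primal value c^T x* = 24.
Solving the dual: y* = (0, 0, 2).
  dual value b^T y* = 24.
Strong duality: c^T x* = b^T y*. Confirmed.

24


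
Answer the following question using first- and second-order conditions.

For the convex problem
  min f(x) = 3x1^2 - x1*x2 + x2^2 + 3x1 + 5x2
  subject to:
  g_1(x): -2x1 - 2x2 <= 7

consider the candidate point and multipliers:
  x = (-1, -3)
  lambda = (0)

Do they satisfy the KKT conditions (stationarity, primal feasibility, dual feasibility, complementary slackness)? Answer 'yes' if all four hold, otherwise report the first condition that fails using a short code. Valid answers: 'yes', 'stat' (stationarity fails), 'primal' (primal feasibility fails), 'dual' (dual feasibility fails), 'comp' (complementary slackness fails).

Gradient of f: grad f(x) = Q x + c = (0, 0)
Constraint values g_i(x) = a_i^T x - b_i:
  g_1((-1, -3)) = 1
Stationarity residual: grad f(x) + sum_i lambda_i a_i = (0, 0)
  -> stationarity OK
Primal feasibility (all g_i <= 0): FAILS
Dual feasibility (all lambda_i >= 0): OK
Complementary slackness (lambda_i * g_i(x) = 0 for all i): OK

Verdict: the first failing condition is primal_feasibility -> primal.

primal


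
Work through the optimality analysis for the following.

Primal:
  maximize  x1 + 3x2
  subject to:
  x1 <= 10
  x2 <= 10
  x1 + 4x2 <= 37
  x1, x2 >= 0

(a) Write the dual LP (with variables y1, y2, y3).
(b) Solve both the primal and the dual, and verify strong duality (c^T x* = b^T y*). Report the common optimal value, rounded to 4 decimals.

The standard primal-dual pair for 'max c^T x s.t. A x <= b, x >= 0' is:
  Dual:  min b^T y  s.t.  A^T y >= c,  y >= 0.

So the dual LP is:
  minimize  10y1 + 10y2 + 37y3
  subject to:
    y1 + y3 >= 1
    y2 + 4y3 >= 3
    y1, y2, y3 >= 0

Solving the primal: x* = (10, 6.75).
  primal value c^T x* = 30.25.
Solving the dual: y* = (0.25, 0, 0.75).
  dual value b^T y* = 30.25.
Strong duality: c^T x* = b^T y*. Confirmed.

30.25


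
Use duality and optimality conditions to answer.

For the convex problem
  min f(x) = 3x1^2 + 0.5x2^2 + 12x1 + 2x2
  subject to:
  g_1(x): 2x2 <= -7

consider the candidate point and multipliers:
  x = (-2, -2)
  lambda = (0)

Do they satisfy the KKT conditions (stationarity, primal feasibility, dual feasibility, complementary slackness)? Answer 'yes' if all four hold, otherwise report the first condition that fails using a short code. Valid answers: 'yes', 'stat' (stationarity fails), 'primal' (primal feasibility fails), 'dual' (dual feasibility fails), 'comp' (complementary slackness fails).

Gradient of f: grad f(x) = Q x + c = (0, 0)
Constraint values g_i(x) = a_i^T x - b_i:
  g_1((-2, -2)) = 3
Stationarity residual: grad f(x) + sum_i lambda_i a_i = (0, 0)
  -> stationarity OK
Primal feasibility (all g_i <= 0): FAILS
Dual feasibility (all lambda_i >= 0): OK
Complementary slackness (lambda_i * g_i(x) = 0 for all i): OK

Verdict: the first failing condition is primal_feasibility -> primal.

primal


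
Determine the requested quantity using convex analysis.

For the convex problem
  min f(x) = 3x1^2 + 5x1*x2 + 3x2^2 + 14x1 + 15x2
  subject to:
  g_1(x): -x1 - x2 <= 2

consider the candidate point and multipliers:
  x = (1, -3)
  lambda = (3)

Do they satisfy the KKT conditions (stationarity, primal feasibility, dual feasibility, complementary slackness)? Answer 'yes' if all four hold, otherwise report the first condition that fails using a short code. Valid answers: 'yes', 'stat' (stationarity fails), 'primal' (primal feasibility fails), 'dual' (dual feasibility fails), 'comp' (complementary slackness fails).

Gradient of f: grad f(x) = Q x + c = (5, 2)
Constraint values g_i(x) = a_i^T x - b_i:
  g_1((1, -3)) = 0
Stationarity residual: grad f(x) + sum_i lambda_i a_i = (2, -1)
  -> stationarity FAILS
Primal feasibility (all g_i <= 0): OK
Dual feasibility (all lambda_i >= 0): OK
Complementary slackness (lambda_i * g_i(x) = 0 for all i): OK

Verdict: the first failing condition is stationarity -> stat.

stat


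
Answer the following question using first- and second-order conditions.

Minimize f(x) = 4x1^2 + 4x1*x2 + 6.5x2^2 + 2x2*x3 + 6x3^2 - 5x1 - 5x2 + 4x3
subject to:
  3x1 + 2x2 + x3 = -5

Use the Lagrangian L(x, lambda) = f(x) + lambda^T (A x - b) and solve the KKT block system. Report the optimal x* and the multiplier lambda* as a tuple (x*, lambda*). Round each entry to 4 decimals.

Form the Lagrangian:
  L(x, lambda) = (1/2) x^T Q x + c^T x + lambda^T (A x - b)
Stationarity (grad_x L = 0): Q x + c + A^T lambda = 0.
Primal feasibility: A x = b.

This gives the KKT block system:
  [ Q   A^T ] [ x     ]   [-c ]
  [ A    0  ] [ lambda ] = [ b ]

Solving the linear system:
  x*      = (-1.4816, 0.1266, -0.8085)
  lambda* = (5.4487)
  f(x*)   = 15.3922

x* = (-1.4816, 0.1266, -0.8085), lambda* = (5.4487)


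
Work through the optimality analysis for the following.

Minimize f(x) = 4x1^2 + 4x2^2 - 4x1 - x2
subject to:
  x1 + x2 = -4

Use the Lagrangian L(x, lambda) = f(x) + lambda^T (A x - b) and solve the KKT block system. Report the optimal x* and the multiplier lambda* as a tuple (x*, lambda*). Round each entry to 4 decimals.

Form the Lagrangian:
  L(x, lambda) = (1/2) x^T Q x + c^T x + lambda^T (A x - b)
Stationarity (grad_x L = 0): Q x + c + A^T lambda = 0.
Primal feasibility: A x = b.

This gives the KKT block system:
  [ Q   A^T ] [ x     ]   [-c ]
  [ A    0  ] [ lambda ] = [ b ]

Solving the linear system:
  x*      = (-1.8125, -2.1875)
  lambda* = (18.5)
  f(x*)   = 41.7188

x* = (-1.8125, -2.1875), lambda* = (18.5)


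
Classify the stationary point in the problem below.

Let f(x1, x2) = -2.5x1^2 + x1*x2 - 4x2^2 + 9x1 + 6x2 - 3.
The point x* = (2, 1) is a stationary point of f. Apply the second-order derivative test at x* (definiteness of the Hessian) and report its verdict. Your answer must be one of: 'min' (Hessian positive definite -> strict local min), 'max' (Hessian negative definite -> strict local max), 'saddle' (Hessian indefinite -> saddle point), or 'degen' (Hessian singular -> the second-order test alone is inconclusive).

Compute the Hessian H = grad^2 f:
  H = [[-5, 1], [1, -8]]
Verify stationarity: grad f(x*) = H x* + g = (0, 0).
Eigenvalues of H: -8.3028, -4.6972.
Both eigenvalues < 0, so H is negative definite -> x* is a strict local max.

max


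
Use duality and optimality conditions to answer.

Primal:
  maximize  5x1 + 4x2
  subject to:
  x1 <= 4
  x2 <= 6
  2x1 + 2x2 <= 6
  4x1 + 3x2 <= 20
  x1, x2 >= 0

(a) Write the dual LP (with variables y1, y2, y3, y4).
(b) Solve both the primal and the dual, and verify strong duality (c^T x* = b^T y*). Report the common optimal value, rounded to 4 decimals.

The standard primal-dual pair for 'max c^T x s.t. A x <= b, x >= 0' is:
  Dual:  min b^T y  s.t.  A^T y >= c,  y >= 0.

So the dual LP is:
  minimize  4y1 + 6y2 + 6y3 + 20y4
  subject to:
    y1 + 2y3 + 4y4 >= 5
    y2 + 2y3 + 3y4 >= 4
    y1, y2, y3, y4 >= 0

Solving the primal: x* = (3, 0).
  primal value c^T x* = 15.
Solving the dual: y* = (0, 0, 2.5, 0).
  dual value b^T y* = 15.
Strong duality: c^T x* = b^T y*. Confirmed.

15


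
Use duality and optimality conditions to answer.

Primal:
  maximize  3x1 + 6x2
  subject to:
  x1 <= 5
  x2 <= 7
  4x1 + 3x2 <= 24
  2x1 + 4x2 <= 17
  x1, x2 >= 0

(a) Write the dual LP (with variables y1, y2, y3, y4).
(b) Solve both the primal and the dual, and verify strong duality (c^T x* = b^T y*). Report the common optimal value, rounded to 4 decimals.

The standard primal-dual pair for 'max c^T x s.t. A x <= b, x >= 0' is:
  Dual:  min b^T y  s.t.  A^T y >= c,  y >= 0.

So the dual LP is:
  minimize  5y1 + 7y2 + 24y3 + 17y4
  subject to:
    y1 + 4y3 + 2y4 >= 3
    y2 + 3y3 + 4y4 >= 6
    y1, y2, y3, y4 >= 0

Solving the primal: x* = (4.5, 2).
  primal value c^T x* = 25.5.
Solving the dual: y* = (0, 0, 0, 1.5).
  dual value b^T y* = 25.5.
Strong duality: c^T x* = b^T y*. Confirmed.

25.5


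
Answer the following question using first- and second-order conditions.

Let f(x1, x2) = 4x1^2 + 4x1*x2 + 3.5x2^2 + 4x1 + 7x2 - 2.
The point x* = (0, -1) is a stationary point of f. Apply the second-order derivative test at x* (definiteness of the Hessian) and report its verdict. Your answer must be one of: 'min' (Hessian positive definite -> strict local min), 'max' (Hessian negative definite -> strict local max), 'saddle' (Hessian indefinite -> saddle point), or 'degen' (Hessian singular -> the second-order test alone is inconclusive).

Compute the Hessian H = grad^2 f:
  H = [[8, 4], [4, 7]]
Verify stationarity: grad f(x*) = H x* + g = (0, 0).
Eigenvalues of H: 3.4689, 11.5311.
Both eigenvalues > 0, so H is positive definite -> x* is a strict local min.

min


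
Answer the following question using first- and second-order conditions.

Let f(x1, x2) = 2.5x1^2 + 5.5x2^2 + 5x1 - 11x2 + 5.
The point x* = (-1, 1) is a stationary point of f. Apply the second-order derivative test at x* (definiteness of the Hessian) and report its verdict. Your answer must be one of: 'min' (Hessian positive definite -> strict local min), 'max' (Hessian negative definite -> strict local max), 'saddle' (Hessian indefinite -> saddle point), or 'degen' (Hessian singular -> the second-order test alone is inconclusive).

Compute the Hessian H = grad^2 f:
  H = [[5, 0], [0, 11]]
Verify stationarity: grad f(x*) = H x* + g = (0, 0).
Eigenvalues of H: 5, 11.
Both eigenvalues > 0, so H is positive definite -> x* is a strict local min.

min


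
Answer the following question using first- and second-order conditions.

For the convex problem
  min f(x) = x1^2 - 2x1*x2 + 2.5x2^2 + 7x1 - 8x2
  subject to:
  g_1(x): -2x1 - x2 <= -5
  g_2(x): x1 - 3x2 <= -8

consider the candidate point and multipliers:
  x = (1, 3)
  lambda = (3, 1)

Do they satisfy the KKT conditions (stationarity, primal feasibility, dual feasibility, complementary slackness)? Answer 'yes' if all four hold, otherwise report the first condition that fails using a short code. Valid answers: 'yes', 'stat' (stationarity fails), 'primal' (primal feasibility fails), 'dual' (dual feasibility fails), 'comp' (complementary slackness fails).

Gradient of f: grad f(x) = Q x + c = (3, 5)
Constraint values g_i(x) = a_i^T x - b_i:
  g_1((1, 3)) = 0
  g_2((1, 3)) = 0
Stationarity residual: grad f(x) + sum_i lambda_i a_i = (-2, -1)
  -> stationarity FAILS
Primal feasibility (all g_i <= 0): OK
Dual feasibility (all lambda_i >= 0): OK
Complementary slackness (lambda_i * g_i(x) = 0 for all i): OK

Verdict: the first failing condition is stationarity -> stat.

stat


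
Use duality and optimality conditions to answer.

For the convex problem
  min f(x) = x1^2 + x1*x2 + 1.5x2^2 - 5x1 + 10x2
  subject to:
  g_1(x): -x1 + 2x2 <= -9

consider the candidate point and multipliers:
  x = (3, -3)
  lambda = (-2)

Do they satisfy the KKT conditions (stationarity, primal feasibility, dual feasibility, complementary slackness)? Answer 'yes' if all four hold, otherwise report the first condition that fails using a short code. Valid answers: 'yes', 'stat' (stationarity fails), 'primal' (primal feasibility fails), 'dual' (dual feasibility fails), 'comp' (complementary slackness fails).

Gradient of f: grad f(x) = Q x + c = (-2, 4)
Constraint values g_i(x) = a_i^T x - b_i:
  g_1((3, -3)) = 0
Stationarity residual: grad f(x) + sum_i lambda_i a_i = (0, 0)
  -> stationarity OK
Primal feasibility (all g_i <= 0): OK
Dual feasibility (all lambda_i >= 0): FAILS
Complementary slackness (lambda_i * g_i(x) = 0 for all i): OK

Verdict: the first failing condition is dual_feasibility -> dual.

dual


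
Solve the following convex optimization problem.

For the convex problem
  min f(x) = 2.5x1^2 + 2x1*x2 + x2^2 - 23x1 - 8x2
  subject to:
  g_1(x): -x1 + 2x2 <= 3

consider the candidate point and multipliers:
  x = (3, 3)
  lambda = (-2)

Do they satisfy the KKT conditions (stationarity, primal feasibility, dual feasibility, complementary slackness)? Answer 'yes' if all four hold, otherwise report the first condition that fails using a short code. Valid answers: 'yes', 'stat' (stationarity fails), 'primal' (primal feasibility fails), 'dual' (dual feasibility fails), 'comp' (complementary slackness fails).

Gradient of f: grad f(x) = Q x + c = (-2, 4)
Constraint values g_i(x) = a_i^T x - b_i:
  g_1((3, 3)) = 0
Stationarity residual: grad f(x) + sum_i lambda_i a_i = (0, 0)
  -> stationarity OK
Primal feasibility (all g_i <= 0): OK
Dual feasibility (all lambda_i >= 0): FAILS
Complementary slackness (lambda_i * g_i(x) = 0 for all i): OK

Verdict: the first failing condition is dual_feasibility -> dual.

dual


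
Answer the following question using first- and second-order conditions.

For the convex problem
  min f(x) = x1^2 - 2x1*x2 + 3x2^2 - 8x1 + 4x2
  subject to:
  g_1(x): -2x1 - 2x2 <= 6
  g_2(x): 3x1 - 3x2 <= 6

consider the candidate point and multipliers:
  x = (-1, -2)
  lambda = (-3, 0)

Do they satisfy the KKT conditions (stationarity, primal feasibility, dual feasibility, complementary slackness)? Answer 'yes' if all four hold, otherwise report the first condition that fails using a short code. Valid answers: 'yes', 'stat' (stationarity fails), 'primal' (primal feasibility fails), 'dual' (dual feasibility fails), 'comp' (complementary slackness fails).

Gradient of f: grad f(x) = Q x + c = (-6, -6)
Constraint values g_i(x) = a_i^T x - b_i:
  g_1((-1, -2)) = 0
  g_2((-1, -2)) = -3
Stationarity residual: grad f(x) + sum_i lambda_i a_i = (0, 0)
  -> stationarity OK
Primal feasibility (all g_i <= 0): OK
Dual feasibility (all lambda_i >= 0): FAILS
Complementary slackness (lambda_i * g_i(x) = 0 for all i): OK

Verdict: the first failing condition is dual_feasibility -> dual.

dual


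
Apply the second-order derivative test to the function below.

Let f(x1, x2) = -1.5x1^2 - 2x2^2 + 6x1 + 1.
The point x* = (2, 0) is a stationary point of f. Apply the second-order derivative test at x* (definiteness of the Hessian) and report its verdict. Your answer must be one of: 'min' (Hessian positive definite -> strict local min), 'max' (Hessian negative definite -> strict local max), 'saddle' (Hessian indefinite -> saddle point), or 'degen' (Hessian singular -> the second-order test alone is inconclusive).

Compute the Hessian H = grad^2 f:
  H = [[-3, 0], [0, -4]]
Verify stationarity: grad f(x*) = H x* + g = (0, 0).
Eigenvalues of H: -4, -3.
Both eigenvalues < 0, so H is negative definite -> x* is a strict local max.

max


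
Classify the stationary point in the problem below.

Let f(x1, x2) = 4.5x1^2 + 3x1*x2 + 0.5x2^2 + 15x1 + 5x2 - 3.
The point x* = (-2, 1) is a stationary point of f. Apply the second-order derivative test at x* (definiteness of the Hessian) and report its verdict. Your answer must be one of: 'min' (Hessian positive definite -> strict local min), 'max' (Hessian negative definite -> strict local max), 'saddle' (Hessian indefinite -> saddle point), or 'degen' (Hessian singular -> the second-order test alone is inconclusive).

Compute the Hessian H = grad^2 f:
  H = [[9, 3], [3, 1]]
Verify stationarity: grad f(x*) = H x* + g = (0, 0).
Eigenvalues of H: 0, 10.
H has a zero eigenvalue (singular; positive semidefinite but not definite), so H is neither positive definite, negative definite, nor indefinite. The second-order test alone is inconclusive -> degen.
(Indeed, f is constant along the null direction of H through x*, so x* is not a strict local extremum.)

degen


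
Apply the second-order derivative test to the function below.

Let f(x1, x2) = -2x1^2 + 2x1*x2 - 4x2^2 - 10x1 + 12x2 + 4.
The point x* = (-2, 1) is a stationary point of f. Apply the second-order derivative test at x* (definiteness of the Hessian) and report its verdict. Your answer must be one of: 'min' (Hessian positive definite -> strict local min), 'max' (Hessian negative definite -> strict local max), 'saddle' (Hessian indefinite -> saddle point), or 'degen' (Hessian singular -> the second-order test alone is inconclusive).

Compute the Hessian H = grad^2 f:
  H = [[-4, 2], [2, -8]]
Verify stationarity: grad f(x*) = H x* + g = (0, 0).
Eigenvalues of H: -8.8284, -3.1716.
Both eigenvalues < 0, so H is negative definite -> x* is a strict local max.

max


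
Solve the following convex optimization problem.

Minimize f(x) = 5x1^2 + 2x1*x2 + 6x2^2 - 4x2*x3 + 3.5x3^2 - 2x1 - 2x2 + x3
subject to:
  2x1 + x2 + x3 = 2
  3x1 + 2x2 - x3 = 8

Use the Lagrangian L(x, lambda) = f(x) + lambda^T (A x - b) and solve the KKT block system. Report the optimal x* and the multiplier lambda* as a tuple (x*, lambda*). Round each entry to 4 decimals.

Form the Lagrangian:
  L(x, lambda) = (1/2) x^T Q x + c^T x + lambda^T (A x - b)
Stationarity (grad_x L = 0): Q x + c + A^T lambda = 0.
Primal feasibility: A x = b.

This gives the KKT block system:
  [ Q   A^T ] [ x     ]   [-c ]
  [ A    0  ] [ lambda ] = [ b ]

Solving the linear system:
  x*      = (1.8283, 0.2862, -1.9428)
  lambda* = (4.8754, -8.8687)
  f(x*)   = 27.5135

x* = (1.8283, 0.2862, -1.9428), lambda* = (4.8754, -8.8687)


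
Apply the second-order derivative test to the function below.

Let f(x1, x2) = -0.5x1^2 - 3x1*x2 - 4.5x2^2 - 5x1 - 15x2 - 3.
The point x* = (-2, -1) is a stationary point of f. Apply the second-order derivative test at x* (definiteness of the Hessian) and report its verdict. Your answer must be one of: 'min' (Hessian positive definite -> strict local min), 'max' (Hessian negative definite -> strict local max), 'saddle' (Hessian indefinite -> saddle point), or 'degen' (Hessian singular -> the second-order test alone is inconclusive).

Compute the Hessian H = grad^2 f:
  H = [[-1, -3], [-3, -9]]
Verify stationarity: grad f(x*) = H x* + g = (0, 0).
Eigenvalues of H: -10, 0.
H has a zero eigenvalue (singular; negative semidefinite but not definite), so H is neither positive definite, negative definite, nor indefinite. The second-order test alone is inconclusive -> degen.
(Indeed, f is constant along the null direction of H through x*, so x* is not a strict local extremum.)

degen


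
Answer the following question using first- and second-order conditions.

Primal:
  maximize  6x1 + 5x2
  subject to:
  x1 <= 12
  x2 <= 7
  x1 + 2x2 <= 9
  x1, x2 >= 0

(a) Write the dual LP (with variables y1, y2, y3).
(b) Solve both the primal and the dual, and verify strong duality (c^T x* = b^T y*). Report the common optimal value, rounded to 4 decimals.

The standard primal-dual pair for 'max c^T x s.t. A x <= b, x >= 0' is:
  Dual:  min b^T y  s.t.  A^T y >= c,  y >= 0.

So the dual LP is:
  minimize  12y1 + 7y2 + 9y3
  subject to:
    y1 + y3 >= 6
    y2 + 2y3 >= 5
    y1, y2, y3 >= 0

Solving the primal: x* = (9, 0).
  primal value c^T x* = 54.
Solving the dual: y* = (0, 0, 6).
  dual value b^T y* = 54.
Strong duality: c^T x* = b^T y*. Confirmed.

54


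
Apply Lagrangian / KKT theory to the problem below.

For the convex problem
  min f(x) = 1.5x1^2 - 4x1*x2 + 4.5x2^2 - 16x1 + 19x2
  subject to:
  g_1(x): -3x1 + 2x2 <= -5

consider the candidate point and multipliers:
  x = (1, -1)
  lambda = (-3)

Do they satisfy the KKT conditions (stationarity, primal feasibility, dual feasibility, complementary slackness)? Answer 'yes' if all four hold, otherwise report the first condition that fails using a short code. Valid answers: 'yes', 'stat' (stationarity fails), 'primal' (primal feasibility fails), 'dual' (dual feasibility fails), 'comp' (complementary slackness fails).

Gradient of f: grad f(x) = Q x + c = (-9, 6)
Constraint values g_i(x) = a_i^T x - b_i:
  g_1((1, -1)) = 0
Stationarity residual: grad f(x) + sum_i lambda_i a_i = (0, 0)
  -> stationarity OK
Primal feasibility (all g_i <= 0): OK
Dual feasibility (all lambda_i >= 0): FAILS
Complementary slackness (lambda_i * g_i(x) = 0 for all i): OK

Verdict: the first failing condition is dual_feasibility -> dual.

dual


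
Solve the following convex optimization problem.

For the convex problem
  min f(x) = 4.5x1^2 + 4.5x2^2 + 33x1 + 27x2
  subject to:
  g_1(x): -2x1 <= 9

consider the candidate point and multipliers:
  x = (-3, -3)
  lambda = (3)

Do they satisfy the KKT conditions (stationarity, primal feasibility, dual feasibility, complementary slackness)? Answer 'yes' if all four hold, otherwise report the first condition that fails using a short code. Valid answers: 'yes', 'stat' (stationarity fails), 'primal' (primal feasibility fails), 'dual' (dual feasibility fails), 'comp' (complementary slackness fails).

Gradient of f: grad f(x) = Q x + c = (6, 0)
Constraint values g_i(x) = a_i^T x - b_i:
  g_1((-3, -3)) = -3
Stationarity residual: grad f(x) + sum_i lambda_i a_i = (0, 0)
  -> stationarity OK
Primal feasibility (all g_i <= 0): OK
Dual feasibility (all lambda_i >= 0): OK
Complementary slackness (lambda_i * g_i(x) = 0 for all i): FAILS

Verdict: the first failing condition is complementary_slackness -> comp.

comp


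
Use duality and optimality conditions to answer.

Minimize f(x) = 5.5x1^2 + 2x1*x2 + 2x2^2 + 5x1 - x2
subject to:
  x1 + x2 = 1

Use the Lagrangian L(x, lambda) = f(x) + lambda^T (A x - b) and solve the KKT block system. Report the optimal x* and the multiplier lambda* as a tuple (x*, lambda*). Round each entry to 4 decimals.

Form the Lagrangian:
  L(x, lambda) = (1/2) x^T Q x + c^T x + lambda^T (A x - b)
Stationarity (grad_x L = 0): Q x + c + A^T lambda = 0.
Primal feasibility: A x = b.

This gives the KKT block system:
  [ Q   A^T ] [ x     ]   [-c ]
  [ A    0  ] [ lambda ] = [ b ]

Solving the linear system:
  x*      = (-0.3636, 1.3636)
  lambda* = (-3.7273)
  f(x*)   = 0.2727

x* = (-0.3636, 1.3636), lambda* = (-3.7273)


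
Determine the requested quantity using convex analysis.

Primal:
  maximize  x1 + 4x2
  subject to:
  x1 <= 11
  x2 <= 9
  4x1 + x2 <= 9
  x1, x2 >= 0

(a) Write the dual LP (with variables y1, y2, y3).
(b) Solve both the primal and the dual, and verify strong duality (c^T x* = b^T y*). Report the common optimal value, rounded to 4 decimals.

The standard primal-dual pair for 'max c^T x s.t. A x <= b, x >= 0' is:
  Dual:  min b^T y  s.t.  A^T y >= c,  y >= 0.

So the dual LP is:
  minimize  11y1 + 9y2 + 9y3
  subject to:
    y1 + 4y3 >= 1
    y2 + y3 >= 4
    y1, y2, y3 >= 0

Solving the primal: x* = (0, 9).
  primal value c^T x* = 36.
Solving the dual: y* = (0, 3.75, 0.25).
  dual value b^T y* = 36.
Strong duality: c^T x* = b^T y*. Confirmed.

36


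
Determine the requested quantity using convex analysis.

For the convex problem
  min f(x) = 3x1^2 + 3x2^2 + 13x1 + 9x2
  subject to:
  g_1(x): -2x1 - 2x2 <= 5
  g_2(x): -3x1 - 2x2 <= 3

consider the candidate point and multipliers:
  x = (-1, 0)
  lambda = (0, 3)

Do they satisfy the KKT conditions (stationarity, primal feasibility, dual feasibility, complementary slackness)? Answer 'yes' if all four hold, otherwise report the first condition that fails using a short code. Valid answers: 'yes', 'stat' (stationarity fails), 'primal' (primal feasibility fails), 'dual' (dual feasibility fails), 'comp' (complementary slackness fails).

Gradient of f: grad f(x) = Q x + c = (7, 9)
Constraint values g_i(x) = a_i^T x - b_i:
  g_1((-1, 0)) = -3
  g_2((-1, 0)) = 0
Stationarity residual: grad f(x) + sum_i lambda_i a_i = (-2, 3)
  -> stationarity FAILS
Primal feasibility (all g_i <= 0): OK
Dual feasibility (all lambda_i >= 0): OK
Complementary slackness (lambda_i * g_i(x) = 0 for all i): OK

Verdict: the first failing condition is stationarity -> stat.

stat


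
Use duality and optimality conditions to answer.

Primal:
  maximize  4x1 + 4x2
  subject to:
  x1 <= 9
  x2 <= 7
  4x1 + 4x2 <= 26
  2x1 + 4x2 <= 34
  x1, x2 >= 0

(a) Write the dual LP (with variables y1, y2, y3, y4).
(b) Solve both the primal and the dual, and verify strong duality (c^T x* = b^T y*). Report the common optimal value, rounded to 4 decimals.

The standard primal-dual pair for 'max c^T x s.t. A x <= b, x >= 0' is:
  Dual:  min b^T y  s.t.  A^T y >= c,  y >= 0.

So the dual LP is:
  minimize  9y1 + 7y2 + 26y3 + 34y4
  subject to:
    y1 + 4y3 + 2y4 >= 4
    y2 + 4y3 + 4y4 >= 4
    y1, y2, y3, y4 >= 0

Solving the primal: x* = (6.5, 0).
  primal value c^T x* = 26.
Solving the dual: y* = (0, 0, 1, 0).
  dual value b^T y* = 26.
Strong duality: c^T x* = b^T y*. Confirmed.

26
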